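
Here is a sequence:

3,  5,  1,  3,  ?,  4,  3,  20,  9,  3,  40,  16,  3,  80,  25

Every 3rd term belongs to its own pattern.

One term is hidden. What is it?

10

Split by position mod 3 into 3 tracks.
Track A: 3, 3, 3, 3, 3. Constant 3.
Track B: 5, ?, 20, 40, 80. Geometric with ratio 2.
Track C: 1, 4, 9, 16, 25. Perfect squares starting at 1².
So the missing entry in track B is 10.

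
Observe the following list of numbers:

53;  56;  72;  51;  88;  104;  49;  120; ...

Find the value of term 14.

184

Reading positions in blocks of 3 reveals the pattern ABB — 2 tracks woven together.
Track A: 53, 51, 49 (arithmetic, step −2).
Track B: 56, 72, 88, 104, 120 (linear: a_n = 40 + 16·n).
Position 14 falls in track B as its term 9, giving 184.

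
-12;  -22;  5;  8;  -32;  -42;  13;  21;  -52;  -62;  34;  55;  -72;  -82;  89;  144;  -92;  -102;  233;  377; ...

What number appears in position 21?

-112

Reading positions in blocks of 4 reveals the pattern AABB — 2 tracks woven together.
Stream A: -12, -22, -32, -42, -52, -62, -72, -82, -92, -102 — arithmetic with common difference −10.
Stream B: 5, 8, 13, 21, 34, 55, 89, 144, 233, 377 — Fibonacci-style (each term is the sum of the two before it).
Position 21 → stream A, term 11 = -112.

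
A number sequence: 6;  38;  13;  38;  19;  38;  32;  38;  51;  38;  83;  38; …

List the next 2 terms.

The terms cycle through 2 interleaved subsequences.
Track A = 6, 13, 19, 32, 51, 83: a Fibonacci-like recurrence a_n = a_{n-1} + a_{n-2}.
Track B = 38, 38, 38, 38, 38, 38: constant 38.
Term 13 comes from track A (its 7th entry): 134.
The 14th slot belongs to track B; its 7th term is 38.

134, 38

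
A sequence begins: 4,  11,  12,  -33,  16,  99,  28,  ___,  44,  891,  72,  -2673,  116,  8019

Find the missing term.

Taking every 2nd term gives 2 separate tracks.
Track A: 4, 12, 16, 28, 44, 72, 116. Each term equals the sum of the previous two.
Track B: 11, -33, 99, ?, 891, -2673, 8019. Multiplying by -3 each time.
So the missing entry in track B is -297.

-297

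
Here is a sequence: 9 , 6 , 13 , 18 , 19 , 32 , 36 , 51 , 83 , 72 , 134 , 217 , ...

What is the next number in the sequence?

144

Positions follow the repeating pattern ABB; grouping by letter gives 2 tracks.
Subsequence A = 9, 18, 36, 72: geometric with ratio 2.
Subsequence B = 6, 13, 19, 32, 51, 83, 134, 217: a Fibonacci-like recurrence a_n = a_{n-1} + a_{n-2}.
Position 13 falls in subsequence A as its term 5, giving 144.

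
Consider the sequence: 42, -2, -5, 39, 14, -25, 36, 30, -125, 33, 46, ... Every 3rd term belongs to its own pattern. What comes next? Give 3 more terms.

Read the sequence 3 terms at a time; column i is its own pattern.
Track A: 42, 39, 36, 33 (subtracting 3 each time).
Track B: -2, 14, 30, 46 (adding 16 each time).
Track C: -5, -25, -125 (geometric, ×5 each step).
Position 12 → track C, term 4 = -625.
The 13th slot belongs to track A; its 5th term is 30.
The 14th slot belongs to track B; its 5th term is 62.

-625, 30, 62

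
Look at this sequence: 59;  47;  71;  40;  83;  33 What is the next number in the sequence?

95

Positions 1, 3, 5, … form one subsequence and positions 2, 4, 6, … form another.
Track A: 59, 71, 83 — linear: a_n = 47 + 12·n.
Track B: 47, 40, 33 — subtracting 7 each time.
Position 7 → track A, term 4 = 95.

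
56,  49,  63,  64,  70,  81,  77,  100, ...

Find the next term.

84

Odd-indexed and even-indexed terms follow separate rules.
Track A: 56, 63, 70, 77. Arithmetic, step +7.
Track B: 49, 64, 81, 100. Consecutive squares n² from n = 7.
Term 9 comes from track A (its 5th entry): 84.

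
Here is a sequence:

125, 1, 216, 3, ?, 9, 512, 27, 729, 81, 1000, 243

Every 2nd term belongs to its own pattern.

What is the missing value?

343

Taking every 2nd term gives 2 separate tracks.
Subsequence A = 125, 216, ?, 512, 729, 1000: perfect cubes starting at 5³.
Subsequence B = 1, 3, 9, 27, 81, 243: powers of 3.
Subsequence A's pattern makes the blank 343.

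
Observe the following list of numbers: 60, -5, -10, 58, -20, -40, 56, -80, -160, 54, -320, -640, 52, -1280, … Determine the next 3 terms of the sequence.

-2560, 50, -5120

Reading positions in blocks of 3 reveals the pattern ABB — 2 tracks woven together.
Track A is 60, 58, 56, 54, 52, which is linear: a_n = 62 − 2·n.
Track B is -5, -10, -20, -40, -80, -160, -320, -640, -1280, which is geometric with ratio 2.
Term 15 comes from track B (its 10th entry): -2560.
Position 16 falls in track A as its term 6, giving 50.
The 17th slot belongs to track B; its 11th term is -5120.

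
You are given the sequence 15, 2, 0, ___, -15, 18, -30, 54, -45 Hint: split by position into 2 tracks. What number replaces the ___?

6

Split by position mod 2 into 2 tracks.
Stream A is 15, 0, -15, -30, -45, which is linear: a_n = 30 − 15·n.
Stream B is 2, ?, 18, 54, which is a geometric progression (common ratio 3).
The gap is stream B's term 2; the rule gives 6.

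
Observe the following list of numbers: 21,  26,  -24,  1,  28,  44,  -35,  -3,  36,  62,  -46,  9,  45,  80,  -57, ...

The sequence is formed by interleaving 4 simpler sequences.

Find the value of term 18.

98

Split by position mod 4: positions 1, 5, 9, … form one track, and each other residue class forms its own.
Subsequence A: 21, 28, 36, 45. Triangular numbers starting at T_6.
Subsequence B: 26, 44, 62, 80. Arithmetic with common difference +18.
Subsequence C: -24, -35, -46, -57. Arithmetic, step −11.
Subsequence D: 1, -3, 9. Multiplying by -3 each time.
Position 18 falls in subsequence B as its term 5, giving 98.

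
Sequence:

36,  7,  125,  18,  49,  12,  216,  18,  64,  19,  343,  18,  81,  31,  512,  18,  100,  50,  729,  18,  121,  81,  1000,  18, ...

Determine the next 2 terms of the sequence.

144, 131

Read the sequence 4 terms at a time; column i is its own pattern.
Track A = 36, 49, 64, 81, 100, 121: consecutive squares n² from n = 6.
Track B = 7, 12, 19, 31, 50, 81: a Fibonacci-like recurrence a_n = a_{n-1} + a_{n-2}.
Track C = 125, 216, 343, 512, 729, 1000: consecutive cubes n³ from n = 5.
Track D = 18, 18, 18, 18, 18, 18: the constant sequence 18.
Position 25 falls in track A as its term 7, giving 144.
The 26th slot belongs to track B; its 7th term is 131.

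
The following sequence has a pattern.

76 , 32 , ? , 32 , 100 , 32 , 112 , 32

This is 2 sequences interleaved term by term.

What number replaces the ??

88

Taking every 2nd term gives 2 separate tracks.
Track A is 76, ?, 100, 112, which is arithmetic with common difference +12.
Track B is 32, 32, 32, 32, which is the constant sequence 32.
So the missing entry in track A is 88.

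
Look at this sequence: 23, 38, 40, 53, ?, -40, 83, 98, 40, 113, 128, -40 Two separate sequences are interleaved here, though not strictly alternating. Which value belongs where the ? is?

Reading positions in blocks of 3 reveals the pattern AAB — 2 tracks woven together.
Track A is 23, 38, 53, ?, 83, 98, 113, 128, which is arithmetic with common difference +15.
Track B is 40, -40, 40, -40, which is the oscillation 40·(−1)^(n+1).
Filling track A at index 4 by its rule yields 68.

68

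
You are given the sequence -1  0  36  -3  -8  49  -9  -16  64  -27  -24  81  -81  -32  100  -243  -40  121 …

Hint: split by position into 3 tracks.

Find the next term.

-729

Taking every 3rd term gives 3 separate tracks.
Track A is -1, -3, -9, -27, -81, -243, which is geometric with ratio 3.
Track B is 0, -8, -16, -24, -32, -40, which is linear: a_n = 8 − 8·n.
Track C is 36, 49, 64, 81, 100, 121, which is perfect squares starting at 6².
The 19th slot belongs to track A; its 7th term is -729.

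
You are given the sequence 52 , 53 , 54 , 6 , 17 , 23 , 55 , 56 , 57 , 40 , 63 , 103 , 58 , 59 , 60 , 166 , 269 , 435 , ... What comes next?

61

Positions follow the repeating pattern AAABBB; grouping by letter gives 2 tracks.
Stream A: 52, 53, 54, 55, 56, 57, 58, 59, 60. Arithmetic, step +1.
Stream B: 6, 17, 23, 40, 63, 103, 166, 269, 435. Each term equals the sum of the previous two.
Term 19 comes from stream A (its 10th entry): 61.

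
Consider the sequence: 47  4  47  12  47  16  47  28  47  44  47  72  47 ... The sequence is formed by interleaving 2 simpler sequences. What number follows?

Split by position mod 2 into 2 tracks.
Track A: 47, 47, 47, 47, 47, 47, 47 — constant 47.
Track B: 4, 12, 16, 28, 44, 72 — each term equals the sum of the previous two.
The 14th slot belongs to track B; its 7th term is 116.

116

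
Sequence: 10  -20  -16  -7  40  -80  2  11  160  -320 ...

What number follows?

20

Reading positions in blocks of 4 reveals the pattern AABB — 2 tracks woven together.
Stream A: 10, -20, 40, -80, 160, -320. Multiplying by -2 each time.
Stream B: -16, -7, 2, 11. Arithmetic, step +9.
Position 11 falls in stream B as its term 5, giving 20.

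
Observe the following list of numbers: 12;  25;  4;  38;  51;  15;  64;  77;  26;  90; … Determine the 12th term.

37

Reading positions in blocks of 3 reveals the pattern AAB — 2 tracks woven together.
Subsequence A: 12, 25, 38, 51, 64, 77, 90 — adding 13 each time.
Subsequence B: 4, 15, 26 — linear: a_n = -7 + 11·n.
Term 12 comes from subsequence B (its 4th entry): 37.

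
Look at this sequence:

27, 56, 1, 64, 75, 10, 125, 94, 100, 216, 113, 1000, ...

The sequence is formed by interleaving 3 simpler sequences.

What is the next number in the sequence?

343

The terms cycle through 3 interleaved subsequences.
Subsequence A: 27, 64, 125, 216 — the cubes 3³, 4³, 5³, ….
Subsequence B: 56, 75, 94, 113 — adding 19 each time.
Subsequence C: 1, 10, 100, 1000 — successive powers of 10.
Position 13 → subsequence A, term 5 = 343.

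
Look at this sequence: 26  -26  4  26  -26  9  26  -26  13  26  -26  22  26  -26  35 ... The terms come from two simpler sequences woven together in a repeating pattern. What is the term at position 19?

26

Positions follow the repeating pattern AAB; grouping by letter gives 2 tracks.
Stream A: 26, -26, 26, -26, 26, -26, 26, -26, 26, -26. Alternating ±26.
Stream B: 4, 9, 13, 22, 35. A Fibonacci-like recurrence a_n = a_{n-1} + a_{n-2}.
The 19th slot belongs to stream A; its 13th term is 26.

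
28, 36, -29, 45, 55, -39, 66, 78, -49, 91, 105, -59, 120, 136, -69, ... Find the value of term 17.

171

The slot pattern repeats as AAB (period 3), so there are 2 interleaved tracks.
Track A: 28, 36, 45, 55, 66, 78, 91, 105, 120, 136. Triangular numbers starting at T_7.
Track B: -29, -39, -49, -59, -69. Arithmetic with common difference −10.
Position 17 falls in track A as its term 12, giving 171.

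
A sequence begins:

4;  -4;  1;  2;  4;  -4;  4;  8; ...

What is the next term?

4

Reading positions in blocks of 4 reveals the pattern AABB — 2 tracks woven together.
Stream A = 4, -4, 4, -4: alternating ±4.
Stream B = 1, 2, 4, 8: successive powers of 2.
Position 9 → stream A, term 5 = 4.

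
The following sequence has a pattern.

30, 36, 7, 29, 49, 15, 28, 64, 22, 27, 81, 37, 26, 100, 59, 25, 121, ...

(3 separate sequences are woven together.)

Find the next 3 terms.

96, 24, 144

Split by position mod 3: positions 1, 4, 7, … form one track, and each other residue class forms its own.
Track A = 30, 29, 28, 27, 26, 25: arithmetic, step −1.
Track B = 36, 49, 64, 81, 100, 121: the squares 6², 7², 8², ….
Track C = 7, 15, 22, 37, 59: each term equals the sum of the previous two.
Term 18 comes from track C (its 6th entry): 96.
Position 19 → track A, term 7 = 24.
Position 20 falls in track B as its term 7, giving 144.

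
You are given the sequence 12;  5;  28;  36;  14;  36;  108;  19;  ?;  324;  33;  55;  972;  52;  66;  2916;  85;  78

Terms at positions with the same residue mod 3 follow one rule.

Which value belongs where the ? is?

45

Split by position mod 3: positions 1, 4, 7, … form one track, and each other residue class forms its own.
Stream A: 12, 36, 108, 324, 972, 2916 (geometric, ×3 each step).
Stream B: 5, 14, 19, 33, 52, 85 (each term equals the sum of the previous two).
Stream C: 28, 36, ?, 55, 66, 78 (triangular numbers n(n+1)/2 for n = 7, 8, …).
So the missing entry in stream C is 45.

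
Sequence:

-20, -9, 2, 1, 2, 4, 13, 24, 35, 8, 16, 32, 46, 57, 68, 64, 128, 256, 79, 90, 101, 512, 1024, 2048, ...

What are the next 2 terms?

The slot pattern repeats as AAABBB (period 6), so there are 2 interleaved tracks.
Stream A = -20, -9, 2, 13, 24, 35, 46, 57, 68, 79, 90, 101: linear: a_n = -31 + 11·n.
Stream B = 1, 2, 4, 8, 16, 32, 64, 128, 256, 512, 1024, 2048: powers 2^0, 2^1, 2^2, ….
Position 25 → stream A, term 13 = 112.
The 26th slot belongs to stream A; its 14th term is 123.

112, 123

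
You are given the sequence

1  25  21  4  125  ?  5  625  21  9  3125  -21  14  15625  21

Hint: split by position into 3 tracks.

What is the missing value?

Split by position mod 3: positions 1, 4, 7, … form one track, and each other residue class forms its own.
Stream A is 1, 4, 5, 9, 14, which is Fibonacci-style (each term is the sum of the two before it).
Stream B is 25, 125, 625, 3125, 15625, which is powers of 5.
Stream C is 21, ?, 21, -21, 21, which is the oscillation 21·(−1)^(n+1).
Stream C's pattern makes the blank -21.

-21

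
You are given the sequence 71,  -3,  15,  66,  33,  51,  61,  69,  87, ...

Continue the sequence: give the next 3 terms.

Positions follow the repeating pattern ABB; grouping by letter gives 2 tracks.
Subsequence A = 71, 66, 61: arithmetic, step −5.
Subsequence B = -3, 15, 33, 51, 69, 87: adding 18 each time.
Position 10 falls in subsequence A as its term 4, giving 56.
The 11th slot belongs to subsequence B; its 7th term is 105.
Position 12 → subsequence B, term 8 = 123.

56, 105, 123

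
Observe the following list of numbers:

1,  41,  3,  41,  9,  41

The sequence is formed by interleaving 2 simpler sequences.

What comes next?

Odd-indexed and even-indexed terms follow separate rules.
Stream A = 1, 3, 9: powers 3^0, 3^1, 3^2, ….
Stream B = 41, 41, 41: always 41.
Term 7 comes from stream A (its 4th entry): 27.

27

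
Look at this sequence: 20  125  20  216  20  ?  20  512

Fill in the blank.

343

Positions 1, 3, 5, … form one subsequence and positions 2, 4, 6, … form another.
Track A is 20, 20, 20, 20, which is always 20.
Track B is 125, 216, ?, 512, which is the cubes 5³, 6³, 7³, ….
The gap is track B's term 3; the rule gives 343.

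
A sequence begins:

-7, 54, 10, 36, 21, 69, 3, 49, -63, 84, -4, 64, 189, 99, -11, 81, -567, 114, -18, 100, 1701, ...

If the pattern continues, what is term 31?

Read the sequence 4 terms at a time; column i is its own pattern.
Track A: -7, 21, -63, 189, -567, 1701 — a geometric progression (common ratio -3).
Track B: 54, 69, 84, 99, 114 — adding 15 each time.
Track C: 10, 3, -4, -11, -18 — subtracting 7 each time.
Track D: 36, 49, 64, 81, 100 — perfect squares starting at 6².
Position 31 → track C, term 8 = -39.

-39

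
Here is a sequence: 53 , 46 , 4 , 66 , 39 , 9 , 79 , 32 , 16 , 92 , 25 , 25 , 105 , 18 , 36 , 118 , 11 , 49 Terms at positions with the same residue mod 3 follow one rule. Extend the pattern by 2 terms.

Read the sequence 3 terms at a time; column i is its own pattern.
Track A: 53, 66, 79, 92, 105, 118 — linear: a_n = 40 + 13·n.
Track B: 46, 39, 32, 25, 18, 11 — arithmetic, step −7.
Track C: 4, 9, 16, 25, 36, 49 — the squares 2², 3², 4², ….
Term 19 comes from track A (its 7th entry): 131.
Term 20 comes from track B (its 7th entry): 4.

131, 4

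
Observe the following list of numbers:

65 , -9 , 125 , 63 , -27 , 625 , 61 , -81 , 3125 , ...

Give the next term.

Read the sequence 3 terms at a time; column i is its own pattern.
Subsequence A = 65, 63, 61: arithmetic with common difference −2.
Subsequence B = -9, -27, -81: multiplying by 3 each time.
Subsequence C = 125, 625, 3125: powers 5^3, 5^4, 5^5, ….
Position 10 → subsequence A, term 4 = 59.

59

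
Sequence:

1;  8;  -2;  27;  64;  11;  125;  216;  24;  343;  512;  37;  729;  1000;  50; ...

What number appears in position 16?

1331

Reading positions in blocks of 3 reveals the pattern AAB — 2 tracks woven together.
Subsequence A: 1, 8, 27, 64, 125, 216, 343, 512, 729, 1000 — the cubes 1³, 2³, 3³, ….
Subsequence B: -2, 11, 24, 37, 50 — adding 13 each time.
Position 16 falls in subsequence A as its term 11, giving 1331.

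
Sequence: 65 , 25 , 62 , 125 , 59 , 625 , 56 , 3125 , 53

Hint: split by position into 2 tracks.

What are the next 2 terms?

The terms cycle through 2 interleaved subsequences.
Track A: 65, 62, 59, 56, 53. Arithmetic, step −3.
Track B: 25, 125, 625, 3125. Powers 5^2, 5^3, 5^4, ….
Position 10 → track B, term 5 = 15625.
Position 11 falls in track A as its term 6, giving 50.

15625, 50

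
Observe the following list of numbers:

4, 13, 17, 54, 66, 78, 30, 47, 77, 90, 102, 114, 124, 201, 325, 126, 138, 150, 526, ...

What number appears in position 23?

174

Reading positions in blocks of 6 reveals the pattern AAABBB — 2 tracks woven together.
Subsequence A = 4, 13, 17, 30, 47, 77, 124, 201, 325, 526: a Fibonacci-like recurrence a_n = a_{n-1} + a_{n-2}.
Subsequence B = 54, 66, 78, 90, 102, 114, 126, 138, 150: adding 12 each time.
Position 23 → subsequence B, term 11 = 174.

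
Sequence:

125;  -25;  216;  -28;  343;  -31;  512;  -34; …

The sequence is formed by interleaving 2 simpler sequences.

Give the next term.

Split by position mod 2 into 2 tracks.
Track A: 125, 216, 343, 512 — the cubes 5³, 6³, 7³, ….
Track B: -25, -28, -31, -34 — linear: a_n = -22 − 3·n.
Position 9 falls in track A as its term 5, giving 729.

729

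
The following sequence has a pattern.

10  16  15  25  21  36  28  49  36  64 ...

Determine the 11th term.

45

Split by position mod 2 into 2 tracks.
Track A: 10, 15, 21, 28, 36 — the triangular numbers T_4, T_5, ….
Track B: 16, 25, 36, 49, 64 — the squares 4², 5², 6², ….
Position 11 → track A, term 6 = 45.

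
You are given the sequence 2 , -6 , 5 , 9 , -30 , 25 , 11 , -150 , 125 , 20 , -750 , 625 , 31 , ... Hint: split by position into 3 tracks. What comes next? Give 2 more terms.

-3750, 3125

Split by position mod 3: positions 1, 4, 7, … form one track, and each other residue class forms its own.
Track A is 2, 9, 11, 20, 31, which is Fibonacci-style (each term is the sum of the two before it).
Track B is -6, -30, -150, -750, which is geometric with ratio 5.
Track C is 5, 25, 125, 625, which is successive powers of 5.
Position 14 → track B, term 5 = -3750.
Position 15 falls in track C as its term 5, giving 3125.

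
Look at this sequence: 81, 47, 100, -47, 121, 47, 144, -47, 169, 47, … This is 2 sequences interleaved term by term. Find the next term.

Odd-indexed and even-indexed terms follow separate rules.
Track A is 81, 100, 121, 144, 169, which is perfect squares starting at 9².
Track B is 47, -47, 47, -47, 47, which is the oscillation 47·(−1)^(n+1).
Position 11 falls in track A as its term 6, giving 196.

196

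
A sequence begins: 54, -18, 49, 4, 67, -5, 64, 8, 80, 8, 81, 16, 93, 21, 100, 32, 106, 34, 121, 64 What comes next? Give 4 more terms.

119, 47, 144, 128

The terms cycle through 4 interleaved subsequences.
Stream A is 54, 67, 80, 93, 106, which is linear: a_n = 41 + 13·n.
Stream B is -18, -5, 8, 21, 34, which is adding 13 each time.
Stream C is 49, 64, 81, 100, 121, which is perfect squares starting at 7².
Stream D is 4, 8, 16, 32, 64, which is powers 2^2, 2^3, 2^4, ….
The 21st slot belongs to stream A; its 6th term is 119.
Position 22 → stream B, term 6 = 47.
Position 23 falls in stream C as its term 6, giving 144.
Position 24 falls in stream D as its term 6, giving 128.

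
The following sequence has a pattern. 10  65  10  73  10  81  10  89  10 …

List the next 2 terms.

97, 10

Split by position mod 2 into 2 tracks.
Stream A: 10, 10, 10, 10, 10 — constant 10.
Stream B: 65, 73, 81, 89 — arithmetic with common difference +8.
Position 10 falls in stream B as its term 5, giving 97.
The 11th slot belongs to stream A; its 6th term is 10.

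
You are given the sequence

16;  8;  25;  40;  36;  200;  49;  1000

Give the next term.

Positions 1, 3, 5, … form one subsequence and positions 2, 4, 6, … form another.
Stream A: 16, 25, 36, 49. Consecutive squares n² from n = 4.
Stream B: 8, 40, 200, 1000. A geometric progression (common ratio 5).
Position 9 falls in stream A as its term 5, giving 64.

64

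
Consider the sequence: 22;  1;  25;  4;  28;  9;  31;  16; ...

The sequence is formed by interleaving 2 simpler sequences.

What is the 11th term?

37

Positions 1, 3, 5, … form one subsequence and positions 2, 4, 6, … form another.
Stream A = 22, 25, 28, 31: arithmetic, step +3.
Stream B = 1, 4, 9, 16: perfect squares starting at 1².
The 11th slot belongs to stream A; its 6th term is 37.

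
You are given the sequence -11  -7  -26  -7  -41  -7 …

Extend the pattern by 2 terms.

-56, -7

Odd-indexed and even-indexed terms follow separate rules.
Subsequence A = -11, -26, -41: linear: a_n = 4 − 15·n.
Subsequence B = -7, -7, -7: always -7.
The 7th slot belongs to subsequence A; its 4th term is -56.
Term 8 comes from subsequence B (its 4th entry): -7.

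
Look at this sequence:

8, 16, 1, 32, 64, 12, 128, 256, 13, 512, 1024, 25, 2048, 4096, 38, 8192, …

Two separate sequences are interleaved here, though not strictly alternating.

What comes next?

16384

Reading positions in blocks of 3 reveals the pattern AAB — 2 tracks woven together.
Track A: 8, 16, 32, 64, 128, 256, 512, 1024, 2048, 4096, 8192. Powers 2^3, 2^4, 2^5, ….
Track B: 1, 12, 13, 25, 38. A Fibonacci-like recurrence a_n = a_{n-1} + a_{n-2}.
Position 17 falls in track A as its term 12, giving 16384.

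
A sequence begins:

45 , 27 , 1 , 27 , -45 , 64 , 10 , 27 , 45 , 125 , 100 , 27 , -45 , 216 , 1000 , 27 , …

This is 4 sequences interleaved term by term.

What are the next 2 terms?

45, 343

Taking every 4th term gives 4 separate tracks.
Subsequence A: 45, -45, 45, -45 (the oscillation 45·(−1)^(n+1)).
Subsequence B: 27, 64, 125, 216 (perfect cubes starting at 3³).
Subsequence C: 1, 10, 100, 1000 (powers of 10).
Subsequence D: 27, 27, 27, 27 (constant 27).
The 17th slot belongs to subsequence A; its 5th term is 45.
Position 18 falls in subsequence B as its term 5, giving 343.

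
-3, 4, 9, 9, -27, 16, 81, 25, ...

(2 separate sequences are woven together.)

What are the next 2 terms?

-243, 36

The terms cycle through 2 interleaved subsequences.
Subsequence A is -3, 9, -27, 81, which is a geometric progression (common ratio -3).
Subsequence B is 4, 9, 16, 25, which is the squares 2², 3², 4², ….
The 9th slot belongs to subsequence A; its 5th term is -243.
Term 10 comes from subsequence B (its 5th entry): 36.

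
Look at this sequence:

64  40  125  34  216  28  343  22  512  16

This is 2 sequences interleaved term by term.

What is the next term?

Taking every 2nd term gives 2 separate tracks.
Track A: 64, 125, 216, 343, 512. Consecutive cubes n³ from n = 4.
Track B: 40, 34, 28, 22, 16. Linear: a_n = 46 − 6·n.
The 11th slot belongs to track A; its 6th term is 729.

729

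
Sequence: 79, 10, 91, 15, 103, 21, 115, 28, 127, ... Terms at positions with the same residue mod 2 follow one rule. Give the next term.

36

Positions 1, 3, 5, … form one subsequence and positions 2, 4, 6, … form another.
Subsequence A: 79, 91, 103, 115, 127 (adding 12 each time).
Subsequence B: 10, 15, 21, 28 (triangular numbers starting at T_4).
The 10th slot belongs to subsequence B; its 5th term is 36.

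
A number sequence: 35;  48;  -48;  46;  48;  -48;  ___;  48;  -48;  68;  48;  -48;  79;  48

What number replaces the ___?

Positions follow the repeating pattern ABB; grouping by letter gives 2 tracks.
Subsequence A is 35, 46, ?, 68, 79, which is adding 11 each time.
Subsequence B is 48, -48, 48, -48, 48, -48, 48, -48, 48, which is the oscillation 48·(−1)^(n+1).
So the missing entry in subsequence A is 57.

57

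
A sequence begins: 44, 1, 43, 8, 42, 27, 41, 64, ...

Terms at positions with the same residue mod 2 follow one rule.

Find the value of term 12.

216

The terms cycle through 2 interleaved subsequences.
Track A is 44, 43, 42, 41, which is linear: a_n = 45 − n.
Track B is 1, 8, 27, 64, which is perfect cubes starting at 1³.
Position 12 falls in track B as its term 6, giving 216.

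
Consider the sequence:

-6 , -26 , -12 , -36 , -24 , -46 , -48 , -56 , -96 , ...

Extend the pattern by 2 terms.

Odd-indexed and even-indexed terms follow separate rules.
Track A: -6, -12, -24, -48, -96. A geometric progression (common ratio 2).
Track B: -26, -36, -46, -56. Arithmetic, step −10.
Term 10 comes from track B (its 5th entry): -66.
Position 11 → track A, term 6 = -192.

-66, -192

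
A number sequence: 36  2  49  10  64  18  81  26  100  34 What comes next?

Taking every 2nd term gives 2 separate tracks.
Stream A: 36, 49, 64, 81, 100. The squares 6², 7², 8², ….
Stream B: 2, 10, 18, 26, 34. Adding 8 each time.
The 11th slot belongs to stream A; its 6th term is 121.

121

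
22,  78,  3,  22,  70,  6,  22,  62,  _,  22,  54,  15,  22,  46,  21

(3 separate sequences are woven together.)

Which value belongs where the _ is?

10

Read the sequence 3 terms at a time; column i is its own pattern.
Track A = 22, 22, 22, 22, 22: always 22.
Track B = 78, 70, 62, 54, 46: subtracting 8 each time.
Track C = 3, 6, ?, 15, 21: triangular numbers n(n+1)/2 for n = 2, 3, ….
So the missing entry in track C is 10.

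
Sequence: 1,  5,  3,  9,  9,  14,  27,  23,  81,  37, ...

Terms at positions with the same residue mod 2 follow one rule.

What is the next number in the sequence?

243

Positions 1, 3, 5, … form one subsequence and positions 2, 4, 6, … form another.
Stream A: 1, 3, 9, 27, 81 (geometric, ×3 each step).
Stream B: 5, 9, 14, 23, 37 (Fibonacci-style (each term is the sum of the two before it)).
Term 11 comes from stream A (its 6th entry): 243.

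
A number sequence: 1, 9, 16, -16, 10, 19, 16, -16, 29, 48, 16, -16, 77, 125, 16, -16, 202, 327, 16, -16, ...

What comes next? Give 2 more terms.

529, 856

The slot pattern repeats as AABB (period 4), so there are 2 interleaved tracks.
Stream A = 1, 9, 10, 19, 29, 48, 77, 125, 202, 327: each term equals the sum of the previous two.
Stream B = 16, -16, 16, -16, 16, -16, 16, -16, 16, -16: the oscillation 16·(−1)^(n+1).
The 21st slot belongs to stream A; its 11th term is 529.
Position 22 → stream A, term 12 = 856.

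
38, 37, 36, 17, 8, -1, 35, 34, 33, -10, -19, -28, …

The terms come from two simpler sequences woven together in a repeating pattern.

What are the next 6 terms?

The slot pattern repeats as AAABBB (period 6), so there are 2 interleaved tracks.
Track A: 38, 37, 36, 35, 34, 33 — linear: a_n = 39 − n.
Track B: 17, 8, -1, -10, -19, -28 — arithmetic, step −9.
Term 13 comes from track A (its 7th entry): 32.
Position 14 falls in track A as its term 8, giving 31.
Position 15 falls in track A as its term 9, giving 30.
Term 16 comes from track B (its 7th entry): -37.
The 17th slot belongs to track B; its 8th term is -46.
The 18th slot belongs to track B; its 9th term is -55.

32, 31, 30, -37, -46, -55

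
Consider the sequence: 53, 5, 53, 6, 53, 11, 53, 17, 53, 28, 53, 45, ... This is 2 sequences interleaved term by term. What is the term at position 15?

Odd-indexed and even-indexed terms follow separate rules.
Stream A: 53, 53, 53, 53, 53, 53 (always 53).
Stream B: 5, 6, 11, 17, 28, 45 (each term equals the sum of the previous two).
Term 15 comes from stream A (its 8th entry): 53.

53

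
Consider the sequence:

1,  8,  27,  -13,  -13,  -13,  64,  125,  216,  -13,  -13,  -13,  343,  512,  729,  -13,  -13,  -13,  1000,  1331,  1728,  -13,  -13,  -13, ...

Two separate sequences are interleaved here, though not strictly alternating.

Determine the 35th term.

-13

Positions follow the repeating pattern AAABBB; grouping by letter gives 2 tracks.
Track A: 1, 8, 27, 64, 125, 216, 343, 512, 729, 1000, 1331, 1728 — perfect cubes starting at 1³.
Track B: -13, -13, -13, -13, -13, -13, -13, -13, -13, -13, -13, -13 — always -13.
The 35th slot belongs to track B; its 17th term is -13.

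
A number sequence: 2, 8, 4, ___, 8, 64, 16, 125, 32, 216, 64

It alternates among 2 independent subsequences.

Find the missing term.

Taking every 2nd term gives 2 separate tracks.
Subsequence A: 2, 4, 8, 16, 32, 64 — successive powers of 2.
Subsequence B: 8, ?, 64, 125, 216 — consecutive cubes n³ from n = 2.
Filling subsequence B at index 2 by its rule yields 27.

27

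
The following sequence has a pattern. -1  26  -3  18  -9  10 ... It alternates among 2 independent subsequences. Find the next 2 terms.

The terms cycle through 2 interleaved subsequences.
Track A = -1, -3, -9: geometric, ×3 each step.
Track B = 26, 18, 10: linear: a_n = 34 − 8·n.
Term 7 comes from track A (its 4th entry): -27.
Position 8 → track B, term 4 = 2.

-27, 2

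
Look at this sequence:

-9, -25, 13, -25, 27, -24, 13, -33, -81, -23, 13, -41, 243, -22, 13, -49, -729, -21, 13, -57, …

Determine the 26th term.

-19

The terms cycle through 4 interleaved subsequences.
Subsequence A: -9, 27, -81, 243, -729 (a geometric progression (common ratio -3)).
Subsequence B: -25, -24, -23, -22, -21 (arithmetic, step +1).
Subsequence C: 13, 13, 13, 13, 13 (the constant sequence 13).
Subsequence D: -25, -33, -41, -49, -57 (arithmetic with common difference −8).
The 26th slot belongs to subsequence B; its 7th term is -19.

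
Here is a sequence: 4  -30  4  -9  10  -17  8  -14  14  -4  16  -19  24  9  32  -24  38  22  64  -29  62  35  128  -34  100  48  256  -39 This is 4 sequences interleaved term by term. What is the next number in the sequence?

162

Read the sequence 4 terms at a time; column i is its own pattern.
Track A is 4, 10, 14, 24, 38, 62, 100, which is Fibonacci-style (each term is the sum of the two before it).
Track B is -30, -17, -4, 9, 22, 35, 48, which is arithmetic with common difference +13.
Track C is 4, 8, 16, 32, 64, 128, 256, which is powers of 2.
Track D is -9, -14, -19, -24, -29, -34, -39, which is linear: a_n = -4 − 5·n.
Term 29 comes from track A (its 8th entry): 162.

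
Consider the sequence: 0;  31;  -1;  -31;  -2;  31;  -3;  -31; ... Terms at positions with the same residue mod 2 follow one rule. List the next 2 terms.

-4, 31

Taking every 2nd term gives 2 separate tracks.
Subsequence A = 0, -1, -2, -3: arithmetic with common difference −1.
Subsequence B = 31, -31, 31, -31: the oscillation 31·(−1)^(n+1).
Position 9 falls in subsequence A as its term 5, giving -4.
Position 10 falls in subsequence B as its term 5, giving 31.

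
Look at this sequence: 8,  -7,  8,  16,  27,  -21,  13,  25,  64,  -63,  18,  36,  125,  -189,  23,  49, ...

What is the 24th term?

81

Taking every 4th term gives 4 separate tracks.
Track A: 8, 27, 64, 125. Consecutive cubes n³ from n = 2.
Track B: -7, -21, -63, -189. A geometric progression (common ratio 3).
Track C: 8, 13, 18, 23. Adding 5 each time.
Track D: 16, 25, 36, 49. Consecutive squares n² from n = 4.
Position 24 → track D, term 6 = 81.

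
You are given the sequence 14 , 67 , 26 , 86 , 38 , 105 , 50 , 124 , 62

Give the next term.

Positions 1, 3, 5, … form one subsequence and positions 2, 4, 6, … form another.
Stream A = 14, 26, 38, 50, 62: arithmetic, step +12.
Stream B = 67, 86, 105, 124: adding 19 each time.
Term 10 comes from stream B (its 5th entry): 143.

143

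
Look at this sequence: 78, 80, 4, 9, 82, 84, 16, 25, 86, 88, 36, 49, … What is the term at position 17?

Positions follow the repeating pattern AABB; grouping by letter gives 2 tracks.
Track A: 78, 80, 82, 84, 86, 88 — arithmetic with common difference +2.
Track B: 4, 9, 16, 25, 36, 49 — perfect squares starting at 2².
Position 17 → track A, term 9 = 94.

94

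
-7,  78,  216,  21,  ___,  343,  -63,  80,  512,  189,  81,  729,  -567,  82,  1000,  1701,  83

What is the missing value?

79

Read the sequence 3 terms at a time; column i is its own pattern.
Track A: -7, 21, -63, 189, -567, 1701 (geometric with ratio -3).
Track B: 78, ?, 80, 81, 82, 83 (linear: a_n = 77 + n).
Track C: 216, 343, 512, 729, 1000 (the cubes 6³, 7³, 8³, …).
Filling track B at index 2 by its rule yields 79.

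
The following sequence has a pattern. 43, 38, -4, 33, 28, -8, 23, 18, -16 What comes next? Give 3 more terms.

The slot pattern repeats as AAB (period 3), so there are 2 interleaved tracks.
Stream A: 43, 38, 33, 28, 23, 18 — arithmetic with common difference −5.
Stream B: -4, -8, -16 — geometric with ratio 2.
The 10th slot belongs to stream A; its 7th term is 13.
The 11th slot belongs to stream A; its 8th term is 8.
Position 12 falls in stream B as its term 4, giving -32.

13, 8, -32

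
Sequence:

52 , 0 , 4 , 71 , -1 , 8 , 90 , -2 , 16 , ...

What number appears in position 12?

32

The terms cycle through 3 interleaved subsequences.
Track A = 52, 71, 90: linear: a_n = 33 + 19·n.
Track B = 0, -1, -2: subtracting 1 each time.
Track C = 4, 8, 16: powers of 2.
Position 12 → track C, term 4 = 32.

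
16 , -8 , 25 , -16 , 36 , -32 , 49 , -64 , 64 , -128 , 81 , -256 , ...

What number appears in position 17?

144

Positions 1, 3, 5, … form one subsequence and positions 2, 4, 6, … form another.
Stream A: 16, 25, 36, 49, 64, 81 — consecutive squares n² from n = 4.
Stream B: -8, -16, -32, -64, -128, -256 — multiplying by 2 each time.
Position 17 → stream A, term 9 = 144.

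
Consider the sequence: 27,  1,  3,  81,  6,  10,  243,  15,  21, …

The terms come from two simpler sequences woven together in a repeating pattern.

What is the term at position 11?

Reading positions in blocks of 3 reveals the pattern ABB — 2 tracks woven together.
Track A: 27, 81, 243 — powers 3^3, 3^4, 3^5, ….
Track B: 1, 3, 6, 10, 15, 21 — triangular numbers starting at T_1.
Position 11 → track B, term 7 = 28.

28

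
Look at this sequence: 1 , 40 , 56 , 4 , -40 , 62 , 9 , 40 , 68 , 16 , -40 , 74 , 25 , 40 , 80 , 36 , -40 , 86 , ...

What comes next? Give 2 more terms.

49, 40

Split by position mod 3: positions 1, 4, 7, … form one track, and each other residue class forms its own.
Subsequence A: 1, 4, 9, 16, 25, 36. Perfect squares starting at 1².
Subsequence B: 40, -40, 40, -40, 40, -40. Oscillating between 40 and -40.
Subsequence C: 56, 62, 68, 74, 80, 86. Arithmetic, step +6.
Position 19 → subsequence A, term 7 = 49.
The 20th slot belongs to subsequence B; its 7th term is 40.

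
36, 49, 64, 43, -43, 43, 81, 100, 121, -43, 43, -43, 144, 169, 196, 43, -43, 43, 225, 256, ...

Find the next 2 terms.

The slot pattern repeats as AAABBB (period 6), so there are 2 interleaved tracks.
Track A is 36, 49, 64, 81, 100, 121, 144, 169, 196, 225, 256, which is perfect squares starting at 6².
Track B is 43, -43, 43, -43, 43, -43, 43, -43, 43, which is oscillating between 43 and -43.
The 21st slot belongs to track A; its 12th term is 289.
Position 22 → track B, term 10 = -43.

289, -43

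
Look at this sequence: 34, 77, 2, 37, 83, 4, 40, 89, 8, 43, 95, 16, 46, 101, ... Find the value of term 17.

107

Taking every 3rd term gives 3 separate tracks.
Stream A: 34, 37, 40, 43, 46 (linear: a_n = 31 + 3·n).
Stream B: 77, 83, 89, 95, 101 (arithmetic, step +6).
Stream C: 2, 4, 8, 16 (powers 2^1, 2^2, 2^3, …).
The 17th slot belongs to stream B; its 6th term is 107.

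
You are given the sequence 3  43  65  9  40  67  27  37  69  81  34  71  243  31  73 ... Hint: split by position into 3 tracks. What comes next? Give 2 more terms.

729, 28

Split by position mod 3: positions 1, 4, 7, … form one track, and each other residue class forms its own.
Subsequence A = 3, 9, 27, 81, 243: successive powers of 3.
Subsequence B = 43, 40, 37, 34, 31: subtracting 3 each time.
Subsequence C = 65, 67, 69, 71, 73: adding 2 each time.
Term 16 comes from subsequence A (its 6th entry): 729.
Position 17 → subsequence B, term 6 = 28.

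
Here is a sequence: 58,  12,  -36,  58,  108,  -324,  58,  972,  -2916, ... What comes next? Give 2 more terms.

58, 8748

Reading positions in blocks of 3 reveals the pattern ABB — 2 tracks woven together.
Stream A: 58, 58, 58. Constant 58.
Stream B: 12, -36, 108, -324, 972, -2916. Multiplying by -3 each time.
The 10th slot belongs to stream A; its 4th term is 58.
The 11th slot belongs to stream B; its 7th term is 8748.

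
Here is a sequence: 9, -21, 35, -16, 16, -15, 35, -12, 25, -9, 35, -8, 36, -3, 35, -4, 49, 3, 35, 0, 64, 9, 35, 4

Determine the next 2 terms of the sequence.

Split by position mod 4: positions 1, 5, 9, … form one track, and each other residue class forms its own.
Subsequence A is 9, 16, 25, 36, 49, 64, which is the squares 3², 4², 5², ….
Subsequence B is -21, -15, -9, -3, 3, 9, which is adding 6 each time.
Subsequence C is 35, 35, 35, 35, 35, 35, which is constant 35.
Subsequence D is -16, -12, -8, -4, 0, 4, which is linear: a_n = -20 + 4·n.
Position 25 falls in subsequence A as its term 7, giving 81.
Position 26 falls in subsequence B as its term 7, giving 15.

81, 15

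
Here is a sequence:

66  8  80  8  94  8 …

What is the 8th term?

8

Split by position mod 2 into 2 tracks.
Subsequence A: 66, 80, 94 — arithmetic, step +14.
Subsequence B: 8, 8, 8 — always 8.
Position 8 → subsequence B, term 4 = 8.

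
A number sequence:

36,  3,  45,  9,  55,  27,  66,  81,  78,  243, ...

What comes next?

Odd-indexed and even-indexed terms follow separate rules.
Track A = 36, 45, 55, 66, 78: the triangular numbers T_8, T_9, ….
Track B = 3, 9, 27, 81, 243: powers 3^1, 3^2, 3^3, ….
The 11th slot belongs to track A; its 6th term is 91.

91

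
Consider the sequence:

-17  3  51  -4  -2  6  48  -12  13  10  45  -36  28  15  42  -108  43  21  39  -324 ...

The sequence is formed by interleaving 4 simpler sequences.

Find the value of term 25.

Split by position mod 4 into 4 tracks.
Subsequence A = -17, -2, 13, 28, 43: adding 15 each time.
Subsequence B = 3, 6, 10, 15, 21: triangular numbers starting at T_2.
Subsequence C = 51, 48, 45, 42, 39: arithmetic with common difference −3.
Subsequence D = -4, -12, -36, -108, -324: a geometric progression (common ratio 3).
Term 25 comes from subsequence A (its 7th entry): 73.

73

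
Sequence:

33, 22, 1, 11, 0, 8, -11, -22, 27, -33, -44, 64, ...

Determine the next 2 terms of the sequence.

Reading positions in blocks of 3 reveals the pattern AAB — 2 tracks woven together.
Track A: 33, 22, 11, 0, -11, -22, -33, -44 (subtracting 11 each time).
Track B: 1, 8, 27, 64 (perfect cubes starting at 1³).
Term 13 comes from track A (its 9th entry): -55.
Term 14 comes from track A (its 10th entry): -66.

-55, -66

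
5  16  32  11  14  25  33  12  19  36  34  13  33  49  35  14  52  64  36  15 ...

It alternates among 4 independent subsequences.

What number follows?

Split by position mod 4 into 4 tracks.
Track A: 5, 14, 19, 33, 52 — Fibonacci-style (each term is the sum of the two before it).
Track B: 16, 25, 36, 49, 64 — the squares 4², 5², 6², ….
Track C: 32, 33, 34, 35, 36 — arithmetic, step +1.
Track D: 11, 12, 13, 14, 15 — linear: a_n = 10 + n.
Position 21 falls in track A as its term 6, giving 85.

85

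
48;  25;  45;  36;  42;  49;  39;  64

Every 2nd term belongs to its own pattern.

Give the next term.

Split by position mod 2 into 2 tracks.
Track A = 48, 45, 42, 39: subtracting 3 each time.
Track B = 25, 36, 49, 64: the squares 5², 6², 7², ….
The 9th slot belongs to track A; its 5th term is 36.

36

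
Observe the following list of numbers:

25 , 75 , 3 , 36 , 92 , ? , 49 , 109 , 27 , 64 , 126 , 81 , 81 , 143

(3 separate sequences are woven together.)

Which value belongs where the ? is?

Split by position mod 3 into 3 tracks.
Track A: 25, 36, 49, 64, 81 (consecutive squares n² from n = 5).
Track B: 75, 92, 109, 126, 143 (arithmetic, step +17).
Track C: 3, ?, 27, 81 (powers of 3).
The gap is track C's term 2; the rule gives 9.

9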